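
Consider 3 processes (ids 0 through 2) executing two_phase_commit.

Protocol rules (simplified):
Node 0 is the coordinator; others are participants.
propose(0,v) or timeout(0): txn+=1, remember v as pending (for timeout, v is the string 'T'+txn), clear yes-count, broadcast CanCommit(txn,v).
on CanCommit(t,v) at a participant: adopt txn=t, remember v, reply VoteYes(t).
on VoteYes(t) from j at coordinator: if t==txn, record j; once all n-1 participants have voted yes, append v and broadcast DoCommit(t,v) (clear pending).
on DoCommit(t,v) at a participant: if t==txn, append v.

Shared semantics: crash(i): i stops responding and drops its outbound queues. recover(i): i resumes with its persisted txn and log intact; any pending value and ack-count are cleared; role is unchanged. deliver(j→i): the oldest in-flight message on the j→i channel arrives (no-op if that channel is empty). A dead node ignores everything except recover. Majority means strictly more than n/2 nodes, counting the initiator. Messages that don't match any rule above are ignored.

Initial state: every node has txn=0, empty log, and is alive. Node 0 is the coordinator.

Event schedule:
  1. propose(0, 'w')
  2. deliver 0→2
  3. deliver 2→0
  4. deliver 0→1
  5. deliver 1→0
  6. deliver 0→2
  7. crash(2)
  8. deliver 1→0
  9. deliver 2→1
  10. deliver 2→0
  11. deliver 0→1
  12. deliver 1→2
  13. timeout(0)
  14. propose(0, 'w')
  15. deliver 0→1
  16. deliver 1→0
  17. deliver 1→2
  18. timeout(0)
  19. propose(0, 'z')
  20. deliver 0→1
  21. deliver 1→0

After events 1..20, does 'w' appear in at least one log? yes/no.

1. propose(0,'w'):  <0:coor t1 ->
2. deliver 0→2:  <2:part t1 ->
3. deliver 2→0:  nop
4. deliver 0→1:  <1:part t1 ->
5. deliver 1→0:  <0:coor t1 w>
6. deliver 0→2:  <2:part t1 w>
7. crash(2):  <2:✗part t1 w>
8. deliver 1→0:  nop
9. deliver 2→1:  nop
10. deliver 2→0:  nop
11. deliver 0→1:  <1:part t1 w>
12. deliver 1→2:  nop
13. timeout(0):  <0:coor t2 w>
14. propose(0,'w'):  <0:coor t3 w>
15. deliver 0→1:  <1:part t2 w>
16. deliver 1→0:  nop
17. deliver 1→2:  nop
18. timeout(0):  <0:coor t4 w>
19. propose(0,'z'):  <0:coor t5 w>
20. deliver 0→1:  <1:part t3 w>

yes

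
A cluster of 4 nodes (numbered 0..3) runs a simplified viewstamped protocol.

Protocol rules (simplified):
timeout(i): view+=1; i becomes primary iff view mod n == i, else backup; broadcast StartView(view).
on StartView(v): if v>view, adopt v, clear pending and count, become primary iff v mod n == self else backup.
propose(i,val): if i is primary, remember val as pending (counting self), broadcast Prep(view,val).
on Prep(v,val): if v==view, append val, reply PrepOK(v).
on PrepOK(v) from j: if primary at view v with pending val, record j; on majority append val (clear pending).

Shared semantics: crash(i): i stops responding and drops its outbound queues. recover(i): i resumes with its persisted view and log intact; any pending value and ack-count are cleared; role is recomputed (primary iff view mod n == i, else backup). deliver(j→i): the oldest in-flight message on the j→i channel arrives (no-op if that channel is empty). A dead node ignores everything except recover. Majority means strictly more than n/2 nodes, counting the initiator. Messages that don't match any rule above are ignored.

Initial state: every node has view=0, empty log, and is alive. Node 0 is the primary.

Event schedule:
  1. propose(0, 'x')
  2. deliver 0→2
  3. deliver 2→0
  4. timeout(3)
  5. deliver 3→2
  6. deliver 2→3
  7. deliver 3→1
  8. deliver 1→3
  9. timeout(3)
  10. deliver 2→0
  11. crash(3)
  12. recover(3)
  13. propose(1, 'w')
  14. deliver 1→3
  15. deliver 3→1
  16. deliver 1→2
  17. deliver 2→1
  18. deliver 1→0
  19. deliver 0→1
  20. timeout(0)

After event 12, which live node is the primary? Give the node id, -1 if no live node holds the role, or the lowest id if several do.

e1 propose(0,'x'): ·
e2 deliver 0→2: 2[back,v=0,x]
e3 deliver 2→0: ·
e4 timeout(3): 3[back,v=1,-]
e5 deliver 3→2: 2[back,v=1,x]
e6 deliver 2→3: ·
e7 deliver 3→1: 1[prim,v=1,-]
e8 deliver 1→3: ·
e9 timeout(3): 3[back,v=2,-]
e10 deliver 2→0: ·
e11 crash(3): 3[✗back,v=2,-]
e12 recover(3): 3[back,v=2,-]

0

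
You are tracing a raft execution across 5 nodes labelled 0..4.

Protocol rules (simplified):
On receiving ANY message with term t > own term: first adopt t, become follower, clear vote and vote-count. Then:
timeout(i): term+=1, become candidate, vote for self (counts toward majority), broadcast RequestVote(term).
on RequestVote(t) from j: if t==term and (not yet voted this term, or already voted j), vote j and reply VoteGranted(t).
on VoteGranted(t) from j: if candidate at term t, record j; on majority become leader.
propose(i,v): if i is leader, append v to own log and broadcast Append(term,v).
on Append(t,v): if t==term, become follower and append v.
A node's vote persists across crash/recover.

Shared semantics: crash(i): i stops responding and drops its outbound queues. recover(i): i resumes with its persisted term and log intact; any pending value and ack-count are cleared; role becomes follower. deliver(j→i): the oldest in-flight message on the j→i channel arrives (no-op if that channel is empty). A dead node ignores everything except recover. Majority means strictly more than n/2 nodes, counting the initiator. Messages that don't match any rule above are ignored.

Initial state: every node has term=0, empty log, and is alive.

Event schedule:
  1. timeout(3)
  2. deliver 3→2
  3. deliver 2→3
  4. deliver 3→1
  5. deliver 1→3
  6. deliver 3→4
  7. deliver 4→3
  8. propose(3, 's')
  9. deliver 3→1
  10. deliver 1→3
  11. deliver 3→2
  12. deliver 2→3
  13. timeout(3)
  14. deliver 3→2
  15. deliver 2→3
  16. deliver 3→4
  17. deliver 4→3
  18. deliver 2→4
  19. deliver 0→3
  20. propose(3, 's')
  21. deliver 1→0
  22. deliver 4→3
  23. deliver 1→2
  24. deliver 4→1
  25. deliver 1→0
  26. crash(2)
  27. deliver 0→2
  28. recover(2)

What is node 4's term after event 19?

e1 timeout(3): 3[cand,t=1,-]
e2 deliver 3→2: 2[foll,t=1,-]
e3 deliver 2→3: ·
e4 deliver 3→1: 1[foll,t=1,-]
e5 deliver 1→3: 3[lead,t=1,-]
e6 deliver 3→4: 4[foll,t=1,-]
e7 deliver 4→3: ·
e8 propose(3,'s'): 3[lead,t=1,s]
e9 deliver 3→1: 1[foll,t=1,s]
e10 deliver 1→3: ·
e11 deliver 3→2: 2[foll,t=1,s]
e12 deliver 2→3: ·
e13 timeout(3): 3[cand,t=2,s]
e14 deliver 3→2: 2[foll,t=2,s]
e15 deliver 2→3: ·
e16 deliver 3→4: 4[foll,t=1,s]
e17 deliver 4→3: ·
e18 deliver 2→4: ·
e19 deliver 0→3: ·

1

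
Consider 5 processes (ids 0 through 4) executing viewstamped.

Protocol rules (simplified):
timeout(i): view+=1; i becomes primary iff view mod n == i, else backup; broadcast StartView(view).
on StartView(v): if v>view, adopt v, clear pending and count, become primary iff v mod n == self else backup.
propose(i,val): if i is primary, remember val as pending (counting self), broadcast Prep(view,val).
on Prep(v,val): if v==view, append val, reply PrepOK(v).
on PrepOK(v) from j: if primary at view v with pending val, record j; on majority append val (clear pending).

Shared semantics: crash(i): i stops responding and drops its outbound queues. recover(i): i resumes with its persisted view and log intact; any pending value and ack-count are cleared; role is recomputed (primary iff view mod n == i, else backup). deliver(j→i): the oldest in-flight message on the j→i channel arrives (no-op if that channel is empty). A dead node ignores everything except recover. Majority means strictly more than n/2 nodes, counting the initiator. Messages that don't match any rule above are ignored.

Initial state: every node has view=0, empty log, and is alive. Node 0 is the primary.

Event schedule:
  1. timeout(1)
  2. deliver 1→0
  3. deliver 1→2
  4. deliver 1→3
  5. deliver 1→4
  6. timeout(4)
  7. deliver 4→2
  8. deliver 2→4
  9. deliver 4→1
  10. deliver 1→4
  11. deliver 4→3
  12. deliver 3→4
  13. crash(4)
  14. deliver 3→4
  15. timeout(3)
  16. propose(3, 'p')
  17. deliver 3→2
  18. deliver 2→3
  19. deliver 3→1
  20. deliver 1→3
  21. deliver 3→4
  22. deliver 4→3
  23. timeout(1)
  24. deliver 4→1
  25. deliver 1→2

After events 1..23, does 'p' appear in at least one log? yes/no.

no

[1] timeout(1) → N1(prim v1 [-])
[2] deliver 1→0 → N0(back v1 [-])
[3] deliver 1→2 → N2(back v1 [-])
[4] deliver 1→3 → N3(back v1 [-])
[5] deliver 1→4 → N4(back v1 [-])
[6] timeout(4) → N4(back v2 [-])
[7] deliver 4→2 → N2(prim v2 [-])
[8] deliver 2→4 → ∅
[9] deliver 4→1 → N1(back v2 [-])
[10] deliver 1→4 → ∅
[11] deliver 4→3 → N3(back v2 [-])
[12] deliver 3→4 → ∅
[13] crash(4) → N4(✗back v2 [-])
[14] deliver 3→4 → ∅
[15] timeout(3) → N3(prim v3 [-])
[16] propose(3,'p') → ∅
[17] deliver 3→2 → N2(back v3 [-])
[18] deliver 2→3 → ∅
[19] deliver 3→1 → N1(back v3 [-])
[20] deliver 1→3 → ∅
[21] deliver 3→4 → ∅
[22] deliver 4→3 → ∅
[23] timeout(1) → N1(back v4 [-])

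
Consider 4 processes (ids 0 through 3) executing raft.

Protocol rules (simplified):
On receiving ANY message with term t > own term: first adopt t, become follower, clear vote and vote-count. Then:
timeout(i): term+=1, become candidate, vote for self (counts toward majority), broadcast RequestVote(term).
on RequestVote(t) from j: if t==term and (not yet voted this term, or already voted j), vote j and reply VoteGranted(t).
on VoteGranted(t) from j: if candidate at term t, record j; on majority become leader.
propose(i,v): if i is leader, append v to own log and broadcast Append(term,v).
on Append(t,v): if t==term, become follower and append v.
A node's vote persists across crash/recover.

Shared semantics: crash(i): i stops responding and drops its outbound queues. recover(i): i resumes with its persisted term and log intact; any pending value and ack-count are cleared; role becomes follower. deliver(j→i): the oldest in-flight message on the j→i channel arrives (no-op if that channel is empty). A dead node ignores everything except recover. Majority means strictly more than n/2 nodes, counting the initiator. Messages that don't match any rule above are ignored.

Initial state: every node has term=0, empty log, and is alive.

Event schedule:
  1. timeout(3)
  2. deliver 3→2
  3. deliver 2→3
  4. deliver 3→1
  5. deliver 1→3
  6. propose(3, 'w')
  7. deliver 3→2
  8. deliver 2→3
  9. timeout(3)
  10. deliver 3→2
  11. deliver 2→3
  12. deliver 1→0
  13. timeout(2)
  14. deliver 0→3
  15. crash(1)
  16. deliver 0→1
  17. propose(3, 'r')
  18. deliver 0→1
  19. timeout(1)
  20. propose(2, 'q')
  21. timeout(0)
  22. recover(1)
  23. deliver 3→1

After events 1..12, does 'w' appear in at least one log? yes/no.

[1] timeout(3) → N3(cand t1 [-])
[2] deliver 3→2 → N2(foll t1 [-])
[3] deliver 2→3 → ∅
[4] deliver 3→1 → N1(foll t1 [-])
[5] deliver 1→3 → N3(lead t1 [-])
[6] propose(3,'w') → N3(lead t1 [w])
[7] deliver 3→2 → N2(foll t1 [w])
[8] deliver 2→3 → ∅
[9] timeout(3) → N3(cand t2 [w])
[10] deliver 3→2 → N2(foll t2 [w])
[11] deliver 2→3 → ∅
[12] deliver 1→0 → ∅

yes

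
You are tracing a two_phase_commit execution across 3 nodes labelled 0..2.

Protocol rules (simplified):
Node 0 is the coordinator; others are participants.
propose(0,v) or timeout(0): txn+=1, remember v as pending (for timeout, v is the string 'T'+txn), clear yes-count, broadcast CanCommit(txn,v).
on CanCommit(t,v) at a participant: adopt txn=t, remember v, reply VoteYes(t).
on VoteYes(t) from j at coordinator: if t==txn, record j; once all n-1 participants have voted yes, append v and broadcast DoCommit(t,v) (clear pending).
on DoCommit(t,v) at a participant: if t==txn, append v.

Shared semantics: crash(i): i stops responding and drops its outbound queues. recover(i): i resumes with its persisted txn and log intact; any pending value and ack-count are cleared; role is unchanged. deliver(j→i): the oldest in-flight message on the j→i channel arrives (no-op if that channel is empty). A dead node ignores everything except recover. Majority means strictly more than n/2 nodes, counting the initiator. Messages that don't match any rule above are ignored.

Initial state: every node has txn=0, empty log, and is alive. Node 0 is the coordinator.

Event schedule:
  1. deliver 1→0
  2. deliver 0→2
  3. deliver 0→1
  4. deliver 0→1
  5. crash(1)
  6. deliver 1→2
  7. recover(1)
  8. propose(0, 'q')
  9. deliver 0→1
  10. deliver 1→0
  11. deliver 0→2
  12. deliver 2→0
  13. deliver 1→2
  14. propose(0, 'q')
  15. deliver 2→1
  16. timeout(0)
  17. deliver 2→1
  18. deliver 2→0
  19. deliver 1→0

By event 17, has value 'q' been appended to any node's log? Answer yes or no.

yes

after 1 — deliver 1→0: ·
after 2 — deliver 0→2: ·
after 3 — deliver 0→1: ·
after 4 — deliver 0→1: ·
after 5 — crash(1): n1:✗part/t0/[-]
after 6 — deliver 1→2: ·
after 7 — recover(1): n1:part/t0/[-]
after 8 — propose(0,'q'): n0:coor/t1/[-]
after 9 — deliver 0→1: n1:part/t1/[-]
after 10 — deliver 1→0: ·
after 11 — deliver 0→2: n2:part/t1/[-]
after 12 — deliver 2→0: n0:coor/t1/[q]
after 13 — deliver 1→2: ·
after 14 — propose(0,'q'): n0:coor/t2/[q]
after 15 — deliver 2→1: ·
after 16 — timeout(0): n0:coor/t3/[q]
after 17 — deliver 2→1: ·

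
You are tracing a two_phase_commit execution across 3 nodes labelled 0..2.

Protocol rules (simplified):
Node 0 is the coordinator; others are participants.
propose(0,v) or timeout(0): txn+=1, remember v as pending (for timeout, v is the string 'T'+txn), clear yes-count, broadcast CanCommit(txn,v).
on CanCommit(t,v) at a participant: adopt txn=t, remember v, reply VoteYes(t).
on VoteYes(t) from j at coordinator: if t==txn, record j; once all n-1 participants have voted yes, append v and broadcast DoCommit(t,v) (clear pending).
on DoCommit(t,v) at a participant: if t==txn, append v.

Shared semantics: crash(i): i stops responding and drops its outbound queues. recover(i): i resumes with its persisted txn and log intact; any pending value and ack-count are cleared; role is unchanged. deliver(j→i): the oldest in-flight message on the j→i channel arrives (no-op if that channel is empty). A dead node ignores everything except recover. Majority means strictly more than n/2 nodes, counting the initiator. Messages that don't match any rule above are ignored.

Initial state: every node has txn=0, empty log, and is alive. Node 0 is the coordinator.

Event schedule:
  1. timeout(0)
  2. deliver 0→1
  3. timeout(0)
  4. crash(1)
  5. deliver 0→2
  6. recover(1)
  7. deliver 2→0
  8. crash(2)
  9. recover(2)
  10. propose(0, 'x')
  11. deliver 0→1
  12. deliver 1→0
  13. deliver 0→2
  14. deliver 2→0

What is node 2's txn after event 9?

1

e1 timeout(0): 0[coor,t=1,-]
e2 deliver 0→1: 1[part,t=1,-]
e3 timeout(0): 0[coor,t=2,-]
e4 crash(1): 1[✗part,t=1,-]
e5 deliver 0→2: 2[part,t=1,-]
e6 recover(1): 1[part,t=1,-]
e7 deliver 2→0: ·
e8 crash(2): 2[✗part,t=1,-]
e9 recover(2): 2[part,t=1,-]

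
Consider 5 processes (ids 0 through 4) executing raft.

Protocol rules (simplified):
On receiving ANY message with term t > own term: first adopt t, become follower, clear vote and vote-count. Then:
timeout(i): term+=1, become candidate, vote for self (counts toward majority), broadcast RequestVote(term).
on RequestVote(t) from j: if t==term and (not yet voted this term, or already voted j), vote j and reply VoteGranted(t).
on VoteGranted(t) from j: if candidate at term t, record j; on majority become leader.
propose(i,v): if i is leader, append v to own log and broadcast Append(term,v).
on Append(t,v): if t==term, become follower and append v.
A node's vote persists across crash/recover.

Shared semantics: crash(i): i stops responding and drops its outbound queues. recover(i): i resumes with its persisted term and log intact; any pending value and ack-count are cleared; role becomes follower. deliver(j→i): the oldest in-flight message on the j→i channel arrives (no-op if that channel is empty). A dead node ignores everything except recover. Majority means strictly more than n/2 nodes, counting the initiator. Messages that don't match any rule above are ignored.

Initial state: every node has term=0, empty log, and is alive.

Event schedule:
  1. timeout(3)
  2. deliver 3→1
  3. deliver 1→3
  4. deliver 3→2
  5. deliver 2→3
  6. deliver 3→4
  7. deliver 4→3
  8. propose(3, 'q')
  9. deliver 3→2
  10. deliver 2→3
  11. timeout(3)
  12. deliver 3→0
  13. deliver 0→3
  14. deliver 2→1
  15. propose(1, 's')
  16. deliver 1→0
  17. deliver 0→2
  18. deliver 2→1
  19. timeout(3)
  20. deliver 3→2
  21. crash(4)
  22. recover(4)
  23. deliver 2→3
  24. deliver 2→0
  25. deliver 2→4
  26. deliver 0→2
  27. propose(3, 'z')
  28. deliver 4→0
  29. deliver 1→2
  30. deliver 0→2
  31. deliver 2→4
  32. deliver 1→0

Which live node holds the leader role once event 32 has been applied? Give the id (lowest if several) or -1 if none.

-1

step 1 timeout(3): 3={cand,t=1,log=-}
step 2 deliver 3→1: 1={foll,t=1,log=-}
step 3 deliver 1→3: —
step 4 deliver 3→2: 2={foll,t=1,log=-}
step 5 deliver 2→3: 3={lead,t=1,log=-}
step 6 deliver 3→4: 4={foll,t=1,log=-}
step 7 deliver 4→3: —
step 8 propose(3,'q'): 3={lead,t=1,log=q}
step 9 deliver 3→2: 2={foll,t=1,log=q}
step 10 deliver 2→3: —
step 11 timeout(3): 3={cand,t=2,log=q}
step 12 deliver 3→0: 0={foll,t=1,log=-}
step 13 deliver 0→3: —
step 14 deliver 2→1: —
step 15 propose(1,'s'): —
step 16 deliver 1→0: —
step 17 deliver 0→2: —
step 18 deliver 2→1: —
step 19 timeout(3): 3={cand,t=3,log=q}
step 20 deliver 3→2: 2={foll,t=2,log=q}
step 21 crash(4): 4={✗foll,t=1,log=-}
step 22 recover(4): 4={foll,t=1,log=-}
step 23 deliver 2→3: —
step 24 deliver 2→0: —
step 25 deliver 2→4: —
step 26 deliver 0→2: —
step 27 propose(3,'z'): —
step 28 deliver 4→0: —
step 29 deliver 1→2: —
step 30 deliver 0→2: —
step 31 deliver 2→4: —
step 32 deliver 1→0: —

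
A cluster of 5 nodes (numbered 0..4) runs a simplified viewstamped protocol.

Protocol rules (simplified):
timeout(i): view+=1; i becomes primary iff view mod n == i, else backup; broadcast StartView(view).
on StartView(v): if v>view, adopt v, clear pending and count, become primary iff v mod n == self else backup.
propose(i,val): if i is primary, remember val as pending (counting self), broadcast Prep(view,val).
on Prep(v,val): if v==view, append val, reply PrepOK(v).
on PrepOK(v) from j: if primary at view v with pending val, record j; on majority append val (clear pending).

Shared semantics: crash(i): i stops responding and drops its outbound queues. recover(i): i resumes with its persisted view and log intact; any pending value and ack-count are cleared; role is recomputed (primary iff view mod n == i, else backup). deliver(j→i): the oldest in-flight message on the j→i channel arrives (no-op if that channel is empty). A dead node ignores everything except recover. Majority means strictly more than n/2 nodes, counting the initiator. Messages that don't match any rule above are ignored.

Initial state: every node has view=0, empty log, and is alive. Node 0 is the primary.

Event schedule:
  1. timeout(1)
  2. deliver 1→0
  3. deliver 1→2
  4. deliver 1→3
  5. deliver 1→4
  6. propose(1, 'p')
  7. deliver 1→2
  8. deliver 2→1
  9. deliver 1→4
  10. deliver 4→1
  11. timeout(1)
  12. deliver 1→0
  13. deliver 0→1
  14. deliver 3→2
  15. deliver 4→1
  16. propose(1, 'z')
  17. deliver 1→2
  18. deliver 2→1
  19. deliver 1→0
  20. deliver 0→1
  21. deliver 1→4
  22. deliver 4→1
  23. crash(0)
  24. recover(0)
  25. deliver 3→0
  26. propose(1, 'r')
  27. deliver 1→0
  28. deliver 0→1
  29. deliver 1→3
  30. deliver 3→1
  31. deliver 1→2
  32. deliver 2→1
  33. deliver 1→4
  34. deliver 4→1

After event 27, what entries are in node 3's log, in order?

empty

e1 timeout(1): 1[prim,v=1,-]
e2 deliver 1→0: 0[back,v=1,-]
e3 deliver 1→2: 2[back,v=1,-]
e4 deliver 1→3: 3[back,v=1,-]
e5 deliver 1→4: 4[back,v=1,-]
e6 propose(1,'p'): ·
e7 deliver 1→2: 2[back,v=1,p]
e8 deliver 2→1: ·
e9 deliver 1→4: 4[back,v=1,p]
e10 deliver 4→1: 1[prim,v=1,p]
e11 timeout(1): 1[back,v=2,p]
e12 deliver 1→0: 0[back,v=1,p]
e13 deliver 0→1: ·
e14 deliver 3→2: ·
e15 deliver 4→1: ·
e16 propose(1,'z'): ·
e17 deliver 1→2: 2[prim,v=2,p]
e18 deliver 2→1: ·
e19 deliver 1→0: 0[back,v=2,p]
e20 deliver 0→1: ·
e21 deliver 1→4: 4[back,v=2,p]
e22 deliver 4→1: ·
e23 crash(0): 0[✗back,v=2,p]
e24 recover(0): 0[back,v=2,p]
e25 deliver 3→0: ·
e26 propose(1,'r'): ·
e27 deliver 1→0: ·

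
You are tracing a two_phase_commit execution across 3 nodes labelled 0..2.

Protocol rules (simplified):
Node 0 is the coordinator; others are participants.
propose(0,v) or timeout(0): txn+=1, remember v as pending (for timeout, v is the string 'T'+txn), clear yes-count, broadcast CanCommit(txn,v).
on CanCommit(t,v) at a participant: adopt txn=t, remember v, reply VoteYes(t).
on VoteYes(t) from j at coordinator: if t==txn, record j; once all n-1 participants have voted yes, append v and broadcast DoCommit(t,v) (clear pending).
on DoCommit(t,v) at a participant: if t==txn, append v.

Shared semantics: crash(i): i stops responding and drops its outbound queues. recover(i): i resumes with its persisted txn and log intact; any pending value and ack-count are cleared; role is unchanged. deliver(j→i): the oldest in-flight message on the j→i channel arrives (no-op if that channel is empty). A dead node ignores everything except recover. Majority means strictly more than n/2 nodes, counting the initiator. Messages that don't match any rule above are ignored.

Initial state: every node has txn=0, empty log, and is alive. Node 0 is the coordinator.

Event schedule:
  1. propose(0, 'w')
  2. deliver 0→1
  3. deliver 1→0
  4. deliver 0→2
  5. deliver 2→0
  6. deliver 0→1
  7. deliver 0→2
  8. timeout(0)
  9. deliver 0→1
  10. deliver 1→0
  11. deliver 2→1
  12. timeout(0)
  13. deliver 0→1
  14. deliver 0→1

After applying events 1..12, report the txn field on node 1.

e1 propose(0,'w'): 0[coor,t=1,-]
e2 deliver 0→1: 1[part,t=1,-]
e3 deliver 1→0: ·
e4 deliver 0→2: 2[part,t=1,-]
e5 deliver 2→0: 0[coor,t=1,w]
e6 deliver 0→1: 1[part,t=1,w]
e7 deliver 0→2: 2[part,t=1,w]
e8 timeout(0): 0[coor,t=2,w]
e9 deliver 0→1: 1[part,t=2,w]
e10 deliver 1→0: ·
e11 deliver 2→1: ·
e12 timeout(0): 0[coor,t=3,w]

2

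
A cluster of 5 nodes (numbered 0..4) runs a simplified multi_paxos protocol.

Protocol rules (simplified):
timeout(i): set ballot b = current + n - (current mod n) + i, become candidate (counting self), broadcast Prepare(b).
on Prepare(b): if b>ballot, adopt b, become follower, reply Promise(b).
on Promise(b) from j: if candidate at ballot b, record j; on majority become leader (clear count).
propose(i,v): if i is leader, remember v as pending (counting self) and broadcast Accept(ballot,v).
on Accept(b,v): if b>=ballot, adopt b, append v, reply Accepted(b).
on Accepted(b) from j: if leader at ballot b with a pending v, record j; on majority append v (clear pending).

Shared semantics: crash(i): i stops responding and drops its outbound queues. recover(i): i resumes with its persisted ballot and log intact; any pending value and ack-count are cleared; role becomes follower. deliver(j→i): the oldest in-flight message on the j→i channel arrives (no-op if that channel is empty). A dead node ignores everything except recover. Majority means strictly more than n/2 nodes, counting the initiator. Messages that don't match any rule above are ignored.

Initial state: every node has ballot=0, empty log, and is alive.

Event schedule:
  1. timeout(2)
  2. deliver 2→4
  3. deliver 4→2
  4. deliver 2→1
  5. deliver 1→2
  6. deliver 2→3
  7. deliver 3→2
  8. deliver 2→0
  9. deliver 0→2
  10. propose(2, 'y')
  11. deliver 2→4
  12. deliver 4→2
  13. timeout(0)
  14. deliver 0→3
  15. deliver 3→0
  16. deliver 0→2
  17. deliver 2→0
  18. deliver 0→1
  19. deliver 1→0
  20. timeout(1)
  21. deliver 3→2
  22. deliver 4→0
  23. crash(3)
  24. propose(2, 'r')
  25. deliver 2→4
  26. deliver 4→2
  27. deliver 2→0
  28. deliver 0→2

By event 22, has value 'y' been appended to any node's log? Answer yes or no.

e1 timeout(2): 2[cand,b=7,-]
e2 deliver 2→4: 4[foll,b=7,-]
e3 deliver 4→2: ·
e4 deliver 2→1: 1[foll,b=7,-]
e5 deliver 1→2: 2[lead,b=7,-]
e6 deliver 2→3: 3[foll,b=7,-]
e7 deliver 3→2: ·
e8 deliver 2→0: 0[foll,b=7,-]
e9 deliver 0→2: ·
e10 propose(2,'y'): ·
e11 deliver 2→4: 4[foll,b=7,y]
e12 deliver 4→2: ·
e13 timeout(0): 0[cand,b=10,-]
e14 deliver 0→3: 3[foll,b=10,-]
e15 deliver 3→0: ·
e16 deliver 0→2: 2[foll,b=10,-]
e17 deliver 2→0: ·
e18 deliver 0→1: 1[foll,b=10,-]
e19 deliver 1→0: 0[lead,b=10,-]
e20 timeout(1): 1[cand,b=16,-]
e21 deliver 3→2: ·
e22 deliver 4→0: ·

yes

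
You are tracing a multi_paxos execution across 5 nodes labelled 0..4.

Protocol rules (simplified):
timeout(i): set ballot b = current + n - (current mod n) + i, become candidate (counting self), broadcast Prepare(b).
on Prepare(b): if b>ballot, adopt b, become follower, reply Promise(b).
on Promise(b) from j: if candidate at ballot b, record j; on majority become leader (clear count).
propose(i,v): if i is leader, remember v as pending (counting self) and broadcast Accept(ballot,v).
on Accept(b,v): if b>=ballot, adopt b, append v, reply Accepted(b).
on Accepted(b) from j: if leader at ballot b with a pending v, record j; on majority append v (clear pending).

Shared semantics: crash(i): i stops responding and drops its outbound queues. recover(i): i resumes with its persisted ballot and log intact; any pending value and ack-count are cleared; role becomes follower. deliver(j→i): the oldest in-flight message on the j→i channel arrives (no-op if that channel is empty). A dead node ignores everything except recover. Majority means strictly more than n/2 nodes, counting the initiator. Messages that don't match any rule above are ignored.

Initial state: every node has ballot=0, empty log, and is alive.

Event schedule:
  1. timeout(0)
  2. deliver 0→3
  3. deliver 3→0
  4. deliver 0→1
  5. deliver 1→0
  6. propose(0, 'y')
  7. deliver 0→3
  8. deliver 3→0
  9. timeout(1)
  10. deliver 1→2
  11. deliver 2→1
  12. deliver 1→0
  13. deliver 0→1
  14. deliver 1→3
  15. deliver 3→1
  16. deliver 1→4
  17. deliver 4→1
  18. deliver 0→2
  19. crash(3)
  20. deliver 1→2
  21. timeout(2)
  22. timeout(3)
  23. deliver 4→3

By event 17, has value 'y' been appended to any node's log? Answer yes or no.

[1] timeout(0) → N0(cand b5 [-])
[2] deliver 0→3 → N3(foll b5 [-])
[3] deliver 3→0 → ∅
[4] deliver 0→1 → N1(foll b5 [-])
[5] deliver 1→0 → N0(lead b5 [-])
[6] propose(0,'y') → ∅
[7] deliver 0→3 → N3(foll b5 [y])
[8] deliver 3→0 → ∅
[9] timeout(1) → N1(cand b11 [-])
[10] deliver 1→2 → N2(foll b11 [-])
[11] deliver 2→1 → ∅
[12] deliver 1→0 → N0(foll b11 [-])
[13] deliver 0→1 → ∅
[14] deliver 1→3 → N3(foll b11 [y])
[15] deliver 3→1 → N1(lead b11 [-])
[16] deliver 1→4 → N4(foll b11 [-])
[17] deliver 4→1 → ∅

yes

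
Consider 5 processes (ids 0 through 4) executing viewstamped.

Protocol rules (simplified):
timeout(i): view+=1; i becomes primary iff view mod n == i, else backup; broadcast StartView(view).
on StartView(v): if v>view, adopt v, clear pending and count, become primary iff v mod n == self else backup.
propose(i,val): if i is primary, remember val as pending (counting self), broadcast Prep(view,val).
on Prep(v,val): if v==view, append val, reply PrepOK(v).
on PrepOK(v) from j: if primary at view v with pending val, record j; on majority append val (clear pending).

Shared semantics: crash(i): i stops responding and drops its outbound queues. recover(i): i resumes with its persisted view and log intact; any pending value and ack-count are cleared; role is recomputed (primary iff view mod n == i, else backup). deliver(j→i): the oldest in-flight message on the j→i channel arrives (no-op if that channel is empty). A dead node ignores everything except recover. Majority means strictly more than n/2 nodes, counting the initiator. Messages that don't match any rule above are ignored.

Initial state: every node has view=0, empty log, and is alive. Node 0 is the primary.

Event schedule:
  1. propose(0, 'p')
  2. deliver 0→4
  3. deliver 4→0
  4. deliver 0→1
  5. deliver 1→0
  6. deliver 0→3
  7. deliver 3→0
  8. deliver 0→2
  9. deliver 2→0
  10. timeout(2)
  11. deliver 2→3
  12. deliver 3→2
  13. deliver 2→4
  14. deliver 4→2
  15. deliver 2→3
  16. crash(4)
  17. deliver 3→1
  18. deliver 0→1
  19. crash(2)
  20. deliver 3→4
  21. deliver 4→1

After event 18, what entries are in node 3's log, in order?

after 1 — propose(0,'p'): ·
after 2 — deliver 0→4: n4:back/v0/[p]
after 3 — deliver 4→0: ·
after 4 — deliver 0→1: n1:back/v0/[p]
after 5 — deliver 1→0: n0:prim/v0/[p]
after 6 — deliver 0→3: n3:back/v0/[p]
after 7 — deliver 3→0: ·
after 8 — deliver 0→2: n2:back/v0/[p]
after 9 — deliver 2→0: ·
after 10 — timeout(2): n2:back/v1/[p]
after 11 — deliver 2→3: n3:back/v1/[p]
after 12 — deliver 3→2: ·
after 13 — deliver 2→4: n4:back/v1/[p]
after 14 — deliver 4→2: ·
after 15 — deliver 2→3: ·
after 16 — crash(4): n4:✗back/v1/[p]
after 17 — deliver 3→1: ·
after 18 — deliver 0→1: ·

p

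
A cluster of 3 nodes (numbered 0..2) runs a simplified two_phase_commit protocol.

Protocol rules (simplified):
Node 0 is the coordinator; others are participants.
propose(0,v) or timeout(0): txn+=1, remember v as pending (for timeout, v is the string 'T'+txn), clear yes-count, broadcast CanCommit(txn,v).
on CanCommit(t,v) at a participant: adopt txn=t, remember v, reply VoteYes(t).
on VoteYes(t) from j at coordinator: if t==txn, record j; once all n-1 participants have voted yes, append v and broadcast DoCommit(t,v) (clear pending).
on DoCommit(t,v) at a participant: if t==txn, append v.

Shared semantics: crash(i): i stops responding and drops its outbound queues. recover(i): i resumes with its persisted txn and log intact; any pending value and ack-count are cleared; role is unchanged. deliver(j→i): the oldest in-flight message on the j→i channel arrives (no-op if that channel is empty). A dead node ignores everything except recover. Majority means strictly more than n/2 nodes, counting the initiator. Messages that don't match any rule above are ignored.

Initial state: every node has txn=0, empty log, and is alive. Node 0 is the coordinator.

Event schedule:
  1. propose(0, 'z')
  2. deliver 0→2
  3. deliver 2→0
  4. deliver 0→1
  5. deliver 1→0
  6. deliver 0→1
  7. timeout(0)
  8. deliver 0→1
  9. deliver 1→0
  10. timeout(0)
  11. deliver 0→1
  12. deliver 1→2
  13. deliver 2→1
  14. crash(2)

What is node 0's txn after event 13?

3

[1] propose(0,'z') → N0(coor t1 [-])
[2] deliver 0→2 → N2(part t1 [-])
[3] deliver 2→0 → ∅
[4] deliver 0→1 → N1(part t1 [-])
[5] deliver 1→0 → N0(coor t1 [z])
[6] deliver 0→1 → N1(part t1 [z])
[7] timeout(0) → N0(coor t2 [z])
[8] deliver 0→1 → N1(part t2 [z])
[9] deliver 1→0 → ∅
[10] timeout(0) → N0(coor t3 [z])
[11] deliver 0→1 → N1(part t3 [z])
[12] deliver 1→2 → ∅
[13] deliver 2→1 → ∅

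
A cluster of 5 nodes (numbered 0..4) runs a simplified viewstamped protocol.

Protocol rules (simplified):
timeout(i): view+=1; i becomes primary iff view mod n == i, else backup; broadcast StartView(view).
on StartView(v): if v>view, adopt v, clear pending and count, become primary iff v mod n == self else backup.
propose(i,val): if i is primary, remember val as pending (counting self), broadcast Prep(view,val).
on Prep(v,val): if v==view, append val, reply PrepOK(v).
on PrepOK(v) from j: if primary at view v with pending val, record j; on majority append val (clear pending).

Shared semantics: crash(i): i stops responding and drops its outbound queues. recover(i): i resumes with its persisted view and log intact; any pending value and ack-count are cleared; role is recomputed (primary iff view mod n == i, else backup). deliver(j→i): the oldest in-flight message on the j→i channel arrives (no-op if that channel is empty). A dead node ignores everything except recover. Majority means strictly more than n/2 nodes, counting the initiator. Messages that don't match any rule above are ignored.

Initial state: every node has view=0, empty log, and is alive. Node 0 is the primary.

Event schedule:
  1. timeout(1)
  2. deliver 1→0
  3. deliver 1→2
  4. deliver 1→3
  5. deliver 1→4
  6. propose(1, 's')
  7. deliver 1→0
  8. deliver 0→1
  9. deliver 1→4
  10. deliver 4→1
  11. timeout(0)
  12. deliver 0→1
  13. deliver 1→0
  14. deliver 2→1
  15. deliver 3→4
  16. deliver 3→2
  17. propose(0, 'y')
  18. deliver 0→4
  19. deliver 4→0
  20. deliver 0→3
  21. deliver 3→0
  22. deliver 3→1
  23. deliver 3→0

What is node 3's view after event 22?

2

e1 timeout(1): 1[prim,v=1,-]
e2 deliver 1→0: 0[back,v=1,-]
e3 deliver 1→2: 2[back,v=1,-]
e4 deliver 1→3: 3[back,v=1,-]
e5 deliver 1→4: 4[back,v=1,-]
e6 propose(1,'s'): ·
e7 deliver 1→0: 0[back,v=1,s]
e8 deliver 0→1: ·
e9 deliver 1→4: 4[back,v=1,s]
e10 deliver 4→1: 1[prim,v=1,s]
e11 timeout(0): 0[back,v=2,s]
e12 deliver 0→1: 1[back,v=2,s]
e13 deliver 1→0: ·
e14 deliver 2→1: ·
e15 deliver 3→4: ·
e16 deliver 3→2: ·
e17 propose(0,'y'): ·
e18 deliver 0→4: 4[back,v=2,s]
e19 deliver 4→0: ·
e20 deliver 0→3: 3[back,v=2,-]
e21 deliver 3→0: ·
e22 deliver 3→1: ·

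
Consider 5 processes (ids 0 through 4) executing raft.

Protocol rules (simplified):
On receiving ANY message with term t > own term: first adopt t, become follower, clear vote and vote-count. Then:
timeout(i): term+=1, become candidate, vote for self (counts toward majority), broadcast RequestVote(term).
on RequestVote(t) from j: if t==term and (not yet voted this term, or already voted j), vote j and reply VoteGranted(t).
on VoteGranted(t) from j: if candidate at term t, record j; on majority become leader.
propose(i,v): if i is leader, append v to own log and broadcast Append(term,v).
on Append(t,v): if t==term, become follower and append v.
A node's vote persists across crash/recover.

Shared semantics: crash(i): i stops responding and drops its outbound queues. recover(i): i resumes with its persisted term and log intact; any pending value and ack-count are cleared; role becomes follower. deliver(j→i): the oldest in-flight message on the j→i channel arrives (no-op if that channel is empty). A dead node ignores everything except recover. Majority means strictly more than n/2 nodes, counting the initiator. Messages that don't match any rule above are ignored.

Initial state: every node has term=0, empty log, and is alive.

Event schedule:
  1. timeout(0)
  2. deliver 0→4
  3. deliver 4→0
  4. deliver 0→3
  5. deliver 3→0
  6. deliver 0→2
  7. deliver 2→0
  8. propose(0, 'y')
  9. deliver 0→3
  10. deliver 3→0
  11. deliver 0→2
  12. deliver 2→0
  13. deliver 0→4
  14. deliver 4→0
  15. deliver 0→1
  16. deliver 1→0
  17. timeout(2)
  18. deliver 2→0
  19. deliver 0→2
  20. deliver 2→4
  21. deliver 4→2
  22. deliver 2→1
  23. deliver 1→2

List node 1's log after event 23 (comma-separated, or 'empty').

[1] timeout(0) → N0(cand t1 [-])
[2] deliver 0→4 → N4(foll t1 [-])
[3] deliver 4→0 → ∅
[4] deliver 0→3 → N3(foll t1 [-])
[5] deliver 3→0 → N0(lead t1 [-])
[6] deliver 0→2 → N2(foll t1 [-])
[7] deliver 2→0 → ∅
[8] propose(0,'y') → N0(lead t1 [y])
[9] deliver 0→3 → N3(foll t1 [y])
[10] deliver 3→0 → ∅
[11] deliver 0→2 → N2(foll t1 [y])
[12] deliver 2→0 → ∅
[13] deliver 0→4 → N4(foll t1 [y])
[14] deliver 4→0 → ∅
[15] deliver 0→1 → N1(foll t1 [-])
[16] deliver 1→0 → ∅
[17] timeout(2) → N2(cand t2 [y])
[18] deliver 2→0 → N0(foll t2 [y])
[19] deliver 0→2 → ∅
[20] deliver 2→4 → N4(foll t2 [y])
[21] deliver 4→2 → N2(lead t2 [y])
[22] deliver 2→1 → N1(foll t2 [-])
[23] deliver 1→2 → ∅

empty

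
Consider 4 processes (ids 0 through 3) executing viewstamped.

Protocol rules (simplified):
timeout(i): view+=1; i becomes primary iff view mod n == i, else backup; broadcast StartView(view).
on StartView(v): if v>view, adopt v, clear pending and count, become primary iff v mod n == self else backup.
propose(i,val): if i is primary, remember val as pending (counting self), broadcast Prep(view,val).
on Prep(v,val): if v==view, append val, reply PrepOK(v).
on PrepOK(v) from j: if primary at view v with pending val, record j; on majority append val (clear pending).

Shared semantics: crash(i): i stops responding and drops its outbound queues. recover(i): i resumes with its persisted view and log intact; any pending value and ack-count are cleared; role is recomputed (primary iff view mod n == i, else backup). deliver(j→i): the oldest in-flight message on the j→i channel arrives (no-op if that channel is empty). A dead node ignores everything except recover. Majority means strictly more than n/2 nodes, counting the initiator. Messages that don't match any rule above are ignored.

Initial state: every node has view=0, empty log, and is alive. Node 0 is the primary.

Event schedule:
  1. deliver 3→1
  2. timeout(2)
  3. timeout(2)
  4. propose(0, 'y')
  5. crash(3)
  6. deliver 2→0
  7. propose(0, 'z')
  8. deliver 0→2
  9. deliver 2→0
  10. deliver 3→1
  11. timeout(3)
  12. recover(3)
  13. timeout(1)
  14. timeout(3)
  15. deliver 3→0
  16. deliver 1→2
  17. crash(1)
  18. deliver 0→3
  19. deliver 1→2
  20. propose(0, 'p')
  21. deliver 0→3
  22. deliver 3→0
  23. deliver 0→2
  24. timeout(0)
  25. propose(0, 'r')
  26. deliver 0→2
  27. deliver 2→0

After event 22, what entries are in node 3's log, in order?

[1] deliver 3→1 → ∅
[2] timeout(2) → N2(back v1 [-])
[3] timeout(2) → N2(prim v2 [-])
[4] propose(0,'y') → ∅
[5] crash(3) → N3(✗back v0 [-])
[6] deliver 2→0 → N0(back v1 [-])
[7] propose(0,'z') → ∅
[8] deliver 0→2 → ∅
[9] deliver 2→0 → N0(back v2 [-])
[10] deliver 3→1 → ∅
[11] timeout(3) → ∅
[12] recover(3) → N3(back v0 [-])
[13] timeout(1) → N1(prim v1 [-])
[14] timeout(3) → N3(back v1 [-])
[15] deliver 3→0 → ∅
[16] deliver 1→2 → ∅
[17] crash(1) → N1(✗prim v1 [-])
[18] deliver 0→3 → ∅
[19] deliver 1→2 → ∅
[20] propose(0,'p') → ∅
[21] deliver 0→3 → ∅
[22] deliver 3→0 → ∅

empty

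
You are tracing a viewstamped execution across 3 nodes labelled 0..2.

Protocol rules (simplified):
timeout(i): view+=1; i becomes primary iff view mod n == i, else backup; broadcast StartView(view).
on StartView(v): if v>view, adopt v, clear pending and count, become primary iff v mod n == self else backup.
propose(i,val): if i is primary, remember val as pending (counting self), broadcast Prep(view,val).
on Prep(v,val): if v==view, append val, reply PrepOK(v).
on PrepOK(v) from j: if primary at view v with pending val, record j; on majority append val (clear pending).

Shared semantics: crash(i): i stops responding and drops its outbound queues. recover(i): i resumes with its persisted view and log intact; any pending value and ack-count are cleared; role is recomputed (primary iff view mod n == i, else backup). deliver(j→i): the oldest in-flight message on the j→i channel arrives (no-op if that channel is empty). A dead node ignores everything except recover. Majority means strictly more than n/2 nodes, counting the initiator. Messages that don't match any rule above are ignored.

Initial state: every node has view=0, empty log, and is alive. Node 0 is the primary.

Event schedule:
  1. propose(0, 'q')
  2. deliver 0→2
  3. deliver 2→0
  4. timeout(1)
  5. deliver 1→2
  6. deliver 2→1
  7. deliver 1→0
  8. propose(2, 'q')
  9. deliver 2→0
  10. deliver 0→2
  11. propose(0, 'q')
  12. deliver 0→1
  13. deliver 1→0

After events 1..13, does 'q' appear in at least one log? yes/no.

step 1 propose(0,'q'): —
step 2 deliver 0→2: 2={back,v=0,log=q}
step 3 deliver 2→0: 0={prim,v=0,log=q}
step 4 timeout(1): 1={prim,v=1,log=-}
step 5 deliver 1→2: 2={back,v=1,log=q}
step 6 deliver 2→1: —
step 7 deliver 1→0: 0={back,v=1,log=q}
step 8 propose(2,'q'): —
step 9 deliver 2→0: —
step 10 deliver 0→2: —
step 11 propose(0,'q'): —
step 12 deliver 0→1: —
step 13 deliver 1→0: —

yes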